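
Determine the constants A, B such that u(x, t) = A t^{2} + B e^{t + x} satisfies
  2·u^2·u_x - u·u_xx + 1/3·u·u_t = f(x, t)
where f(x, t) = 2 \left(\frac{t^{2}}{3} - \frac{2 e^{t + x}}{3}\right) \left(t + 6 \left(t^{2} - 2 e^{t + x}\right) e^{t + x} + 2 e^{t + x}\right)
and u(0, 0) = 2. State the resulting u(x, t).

Substitute the ansatz u = A t^{2} + B e^{t + x} into the left-hand side.
Derivatives of the ansatz:
  u_x = B e^{t} e^{x}
  u_xx = B e^{t} e^{x}
  u_t = 2 A t + B e^{t} e^{x}
Term by term:
  2·u^2·u_x = 2 A^{2} B t^{4} e^{t} e^{x} + 4 A B^{2} t^{2} e^{2 t} e^{2 x} + 2 B^{3} e^{3 t} e^{3 x}
  -u·u_xx = - A B t^{2} e^{t} e^{x} - B^{2} e^{2 t} e^{2 x}
  1/3·u·u_t = \frac{2 A^{2} t^{3}}{3} + \frac{A B t^{2} e^{t} e^{x}}{3} + \frac{2 A B t e^{t} e^{x}}{3} + \frac{B^{2} e^{2 t} e^{2 x}}{3}
So the left-hand side equals
  2 A^{2} B t^{4} e^{t} e^{x} + \frac{2 A^{2} t^{3}}{3} + 4 A B^{2} t^{2} e^{2 t} e^{2 x} - \frac{2 A B t^{2} e^{t} e^{x}}{3} + \frac{2 A B t e^{t} e^{x}}{3} + 2 B^{3} e^{3 t} e^{3 x} - \frac{2 B^{2} e^{2 t} e^{2 x}}{3}
This must equal f(x, t) identically; expanded, f = 4 t^{4} e^{t} e^{x} + \frac{2 t^{3}}{3} - 16 t^{2} e^{2 t} e^{2 x} + \frac{4 t^{2} e^{t} e^{x}}{3} - \frac{4 t e^{t} e^{x}}{3} + 16 e^{3 t} e^{3 x} - \frac{8 e^{2 t} e^{2 x}}{3}.
Matching coefficients of the independent functions:
  [t^{3}]:  \frac{2 A^{2}}{3} = \frac{2}{3}
  [e^{2 t} e^{2 x}]:  - \frac{2 B^{2}}{3} = - \frac{8}{3}
  [e^{3 t} e^{3 x}]:  2 B^{3} = 16
  [t e^{t} e^{x}]:  \frac{2 A B}{3} = - \frac{4}{3}
  [t^{2} e^{t} e^{x}]:  - \frac{2 A B}{3} = \frac{4}{3}
  [t^{2} e^{2 t} e^{2 x}]:  4 A B^{2} = -16
  [t^{4} e^{t} e^{x}]:  2 A^{2} B = 4
Solving: A = -1, B = 2.
Check against the point condition:
  u(0, 0) = 2  ⟹  B = 2  ✓
Hence u(x, t) = - t^{2} + 2 e^{t + x}.

Answer: u(x, t) = - t^{2} + 2 e^{t + x}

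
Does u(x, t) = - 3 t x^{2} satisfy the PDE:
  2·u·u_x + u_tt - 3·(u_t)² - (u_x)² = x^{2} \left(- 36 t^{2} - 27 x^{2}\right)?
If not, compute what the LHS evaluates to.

Evaluate each term of the left-hand side for u = - 3 t x^{2}.
Derivatives:
  u_x = - 6 t x
  u_tt = 0
  u_t = - 3 x^{2}
Terms:
  2·u·u_x = 36 t^{2} x^{3}
  u_tt = 0
  -3·(u_t)² = - 27 x^{4}
  -(u_x)² = - 36 t^{2} x^{2}
Sum: LHS = x^{2} \left(36 t^{2} x - 36 t^{2} - 27 x^{2}\right)
Given right-hand side: x^{2} \left(- 36 t^{2} - 27 x^{2}\right). Difference LHS − RHS = 36 t^{2} x^{3} ≠ 0, so u is not a solution.

Answer: No, the LHS evaluates to x^{2} \left(36 t^{2} x - 36 t^{2} - 27 x^{2}\right)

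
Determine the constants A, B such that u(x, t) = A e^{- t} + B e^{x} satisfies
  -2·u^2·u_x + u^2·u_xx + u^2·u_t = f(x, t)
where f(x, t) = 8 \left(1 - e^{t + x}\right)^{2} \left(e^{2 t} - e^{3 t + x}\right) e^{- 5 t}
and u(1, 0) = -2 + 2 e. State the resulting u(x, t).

Substitute the ansatz u = A e^{- t} + B e^{x} into the left-hand side.
Derivatives of the ansatz:
  u_x = B e^{x}
  u_xx = B e^{x}
  u_t = - A e^{- t}
Term by term:
  -2·u^2·u_x = - 2 A^{2} B e^{- 2 t} e^{x} - 4 A B^{2} e^{- t} e^{2 x} - 2 B^{3} e^{3 x}
  u^2·u_xx = A^{2} B e^{- 2 t} e^{x} + 2 A B^{2} e^{- t} e^{2 x} + B^{3} e^{3 x}
  u^2·u_t = - A^{3} e^{- 3 t} - 2 A^{2} B e^{- 2 t} e^{x} - A B^{2} e^{- t} e^{2 x}
So the left-hand side equals
  - A^{3} e^{- 3 t} - 3 A^{2} B e^{- 2 t} e^{x} - 3 A B^{2} e^{- t} e^{2 x} - B^{3} e^{3 x}
This must equal f(x, t) identically; expanded, f = - 8 e^{3 x} + 24 e^{- t} e^{2 x} - 24 e^{- 2 t} e^{x} + 8 e^{- 3 t}.
Matching coefficients of the independent functions:
  [e^{- 2 t} e^{x}]:  - 3 A^{2} B = -24
  [e^{- t} e^{2 x}]:  - 3 A B^{2} = 24
  [e^{- 3 t}]:  - A^{3} = 8
  [e^{3 x}]:  - B^{3} = -8
Solving: A = -2, B = 2.
Check against the point condition:
  u(1, 0) = -2 + 2 e  ⟹  A + e B = -2 + 2 e  ✓
Hence u(x, t) = 2 e^{x} - 2 e^{- t}.

Answer: u(x, t) = 2 e^{x} - 2 e^{- t}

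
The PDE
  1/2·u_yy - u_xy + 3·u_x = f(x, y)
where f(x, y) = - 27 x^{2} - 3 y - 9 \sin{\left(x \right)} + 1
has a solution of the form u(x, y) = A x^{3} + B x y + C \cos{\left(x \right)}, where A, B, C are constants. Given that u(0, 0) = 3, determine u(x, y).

Answer: u(x, y) = - 3 x^{3} - x y + 3 \cos{\left(x \right)}

Derivation:
Substitute the ansatz u = A x^{3} + B x y + C \cos{\left(x \right)} into the left-hand side.
Derivatives of the ansatz:
  u_yy = 0
  u_xy = B
  u_x = 3 A x^{2} + B y - C \sin{\left(x \right)}
Term by term:
  1/2·u_yy = 0
  -u_xy = - B
  3·u_x = 9 A x^{2} + 3 B y - 3 C \sin{\left(x \right)}
So the left-hand side equals
  9 A x^{2} + 3 B y - B - 3 C \sin{\left(x \right)}
This must equal f(x, y) = - 27 x^{2} - 3 y - 9 \sin{\left(x \right)} + 1 identically.
Matching coefficients of the independent functions:
  [constant term]:  - B = 1
  [x^{2}]:  9 A = -27
  [y]:  3 B = -3
  [\sin{\left(x \right)}]:  - 3 C = -9
Solving: A = -3, B = -1, C = 3.
Check against the point condition:
  u(0, 0) = 3  ⟹  C = 3  ✓
Hence u(x, y) = - 3 x^{3} - x y + 3 \cos{\left(x \right)}.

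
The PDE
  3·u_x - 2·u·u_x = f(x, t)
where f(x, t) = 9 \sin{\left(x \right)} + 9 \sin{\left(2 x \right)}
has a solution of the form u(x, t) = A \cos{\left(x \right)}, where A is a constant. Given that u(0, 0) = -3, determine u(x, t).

Answer: u(x, t) = - 3 \cos{\left(x \right)}

Derivation:
Substitute the ansatz u = A \cos{\left(x \right)} into the left-hand side.
Derivatives of the ansatz:
  u_x = - A \sin{\left(x \right)}
Term by term:
  3·u_x = - 3 A \sin{\left(x \right)}
  -2·u·u_x = 2 A^{2} \sin{\left(x \right)} \cos{\left(x \right)}
So the left-hand side equals
  2 A^{2} \sin{\left(x \right)} \cos{\left(x \right)} - 3 A \sin{\left(x \right)}
This must equal f(x, t) identically; expanded, f = 18 \sin{\left(x \right)} \cos{\left(x \right)} + 9 \sin{\left(x \right)}.
Matching coefficients of the independent functions:
  [\sin{\left(x \right)} \cos{\left(x \right)}]:  2 A^{2} = 18
  [\sin{\left(x \right)}]:  - 3 A = 9
Solving: A = -3.
Check against the point condition:
  u(0, 0) = -3  ⟹  A = -3  ✓
Hence u(x, t) = - 3 \cos{\left(x \right)}.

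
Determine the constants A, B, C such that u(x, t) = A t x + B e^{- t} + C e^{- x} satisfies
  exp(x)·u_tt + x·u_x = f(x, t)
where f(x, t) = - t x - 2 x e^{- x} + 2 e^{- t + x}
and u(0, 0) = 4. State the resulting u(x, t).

Substitute the ansatz u = A t x + B e^{- t} + C e^{- x} into the left-hand side.
Derivatives of the ansatz:
  u_tt = B e^{- t}
  u_x = A t - C e^{- x}
Term by term:
  exp(x)·u_tt = B e^{- t} e^{x}
  x·u_x = A t x - C x e^{- x}
So the left-hand side equals
  A t x + B e^{- t} e^{x} - C x e^{- x}
This must equal f(x, t) identically; expanded, f = - t x - 2 x e^{- x} + 2 e^{- t} e^{x}.
Matching coefficients of the independent functions:
  [t x]:  A = -1
  [x e^{- x}]:  - C = -2
  [e^{- t} e^{x}]:  B = 2
Solving: A = -1, B = 2, C = 2.
Check against the point condition:
  u(0, 0) = 4  ⟹  B + C = 4  ✓
Hence u(x, t) = - t x + 2 e^{- x} + 2 e^{- t}.

Answer: u(x, t) = - t x + 2 e^{- x} + 2 e^{- t}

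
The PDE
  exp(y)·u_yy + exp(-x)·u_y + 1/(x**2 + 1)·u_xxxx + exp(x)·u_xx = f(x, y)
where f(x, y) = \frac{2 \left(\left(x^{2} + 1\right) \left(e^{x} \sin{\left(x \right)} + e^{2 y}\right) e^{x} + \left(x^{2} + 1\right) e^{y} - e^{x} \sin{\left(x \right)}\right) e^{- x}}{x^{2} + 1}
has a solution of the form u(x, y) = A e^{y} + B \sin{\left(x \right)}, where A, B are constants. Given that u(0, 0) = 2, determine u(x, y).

Answer: u(x, y) = 2 e^{y} - 2 \sin{\left(x \right)}

Derivation:
Substitute the ansatz u = A e^{y} + B \sin{\left(x \right)} into the left-hand side.
Derivatives of the ansatz:
  u_yy = A e^{y}
  u_y = A e^{y}
  u_xxxx = B \sin{\left(x \right)}
  u_xx = - B \sin{\left(x \right)}
Term by term:
  exp(y)·u_yy = A e^{2 y}
  exp(-x)·u_y = A e^{- x} e^{y}
  1/(x**2 + 1)·u_xxxx = \frac{B \sin{\left(x \right)}}{x^{2} + 1}
  exp(x)·u_xx = - B e^{x} \sin{\left(x \right)}
So the left-hand side equals
  A e^{2 y} + A e^{- x} e^{y} - B e^{x} \sin{\left(x \right)} + \frac{B \sin{\left(x \right)}}{x^{2} + 1}
This must equal f(x, y) identically; expanded, f = 2 e^{x} \sin{\left(x \right)} + 2 e^{2 y} + 2 e^{- x} e^{y} - \frac{2 \sin{\left(x \right)}}{x^{2} + 1}.
Matching coefficients of the independent functions:
  [\frac{\sin{\left(x \right)}}{x^{2} + 1}]:  B = -2
  [e^{- x} e^{y}, e^{2 y}]:  A = 2
  [e^{x} \sin{\left(x \right)}]:  - B = 2
Solving: A = 2, B = -2.
Check against the point condition:
  u(0, 0) = 2  ⟹  A = 2  ✓
Hence u(x, y) = 2 e^{y} - 2 \sin{\left(x \right)}.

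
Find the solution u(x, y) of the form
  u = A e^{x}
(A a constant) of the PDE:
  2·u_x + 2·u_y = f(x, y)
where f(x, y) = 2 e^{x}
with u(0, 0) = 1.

Answer: u(x, y) = e^{x}

Derivation:
Substitute the ansatz u = A e^{x} into the left-hand side.
Derivatives of the ansatz:
  u_x = A e^{x}
  u_y = 0
Term by term:
  2·u_x = 2 A e^{x}
  2·u_y = 0
So the left-hand side equals
  2 A e^{x}
This must equal f(x, y) = 2 e^{x} identically.
Matching coefficients of the independent functions:
  [e^{x}]:  2 A = 2
Solving: A = 1.
Check against the point condition:
  u(0, 0) = 1  ⟹  A = 1  ✓
Hence u(x, y) = e^{x}.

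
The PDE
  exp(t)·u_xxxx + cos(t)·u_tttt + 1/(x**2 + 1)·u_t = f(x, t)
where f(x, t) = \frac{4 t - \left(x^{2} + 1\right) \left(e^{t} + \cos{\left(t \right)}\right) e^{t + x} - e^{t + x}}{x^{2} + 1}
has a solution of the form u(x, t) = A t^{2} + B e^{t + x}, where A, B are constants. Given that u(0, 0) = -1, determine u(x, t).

Substitute the ansatz u = A t^{2} + B e^{t + x} into the left-hand side.
Derivatives of the ansatz:
  u_xxxx = B e^{t} e^{x}
  u_tttt = B e^{t} e^{x}
  u_t = 2 A t + B e^{t} e^{x}
Term by term:
  exp(t)·u_xxxx = B e^{2 t} e^{x}
  cos(t)·u_tttt = B e^{t} e^{x} \cos{\left(t \right)}
  1/(x**2 + 1)·u_t = \frac{2 A t}{x^{2} + 1} + \frac{B e^{t} e^{x}}{x^{2} + 1}
So the left-hand side equals
  \frac{2 A t}{x^{2} + 1} + B e^{2 t} e^{x} + B e^{t} e^{x} \cos{\left(t \right)} + \frac{B e^{t} e^{x}}{x^{2} + 1}
This must equal f(x, t) identically; expanded, f = \frac{4 t}{x^{2} + 1} - e^{2 t} e^{x} - e^{t} e^{x} \cos{\left(t \right)} - \frac{e^{t} e^{x}}{x^{2} + 1}.
Matching coefficients of the independent functions:
  [\frac{t}{x^{2} + 1}]:  2 A = 4
  [e^{2 t} e^{x}, \frac{e^{t} e^{x}}{x^{2} + 1}, e^{t} e^{x} \cos{\left(t \right)}]:  B = -1
Solving: A = 2, B = -1.
Check against the point condition:
  u(0, 0) = -1  ⟹  B = -1  ✓
Hence u(x, t) = 2 t^{2} - e^{t + x}.

Answer: u(x, t) = 2 t^{2} - e^{t + x}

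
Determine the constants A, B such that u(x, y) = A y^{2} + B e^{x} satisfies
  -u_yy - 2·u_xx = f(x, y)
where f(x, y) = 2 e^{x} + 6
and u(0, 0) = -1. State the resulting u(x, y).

Substitute the ansatz u = A y^{2} + B e^{x} into the left-hand side.
Derivatives of the ansatz:
  u_yy = 2 A
  u_xx = B e^{x}
Term by term:
  -u_yy = - 2 A
  -2·u_xx = - 2 B e^{x}
So the left-hand side equals
  - 2 A - 2 B e^{x}
This must equal f(x, y) = 2 e^{x} + 6 identically.
Matching coefficients of the independent functions:
  [constant term]:  - 2 A = 6
  [e^{x}]:  - 2 B = 2
Solving: A = -3, B = -1.
Check against the point condition:
  u(0, 0) = -1  ⟹  B = -1  ✓
Hence u(x, y) = - 3 y^{2} - e^{x}.

Answer: u(x, y) = - 3 y^{2} - e^{x}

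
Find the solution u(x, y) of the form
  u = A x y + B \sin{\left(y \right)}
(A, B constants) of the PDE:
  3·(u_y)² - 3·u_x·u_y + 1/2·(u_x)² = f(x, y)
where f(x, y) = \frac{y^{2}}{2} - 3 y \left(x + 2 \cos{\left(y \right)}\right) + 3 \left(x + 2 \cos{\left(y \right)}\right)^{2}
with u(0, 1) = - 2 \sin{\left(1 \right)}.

Substitute the ansatz u = A x y + B \sin{\left(y \right)} into the left-hand side.
Derivatives of the ansatz:
  u_y = A x + B \cos{\left(y \right)}
  u_x = A y
Term by term:
  3·(u_y)² = 3 A^{2} x^{2} + 6 A B x \cos{\left(y \right)} + 3 B^{2} \cos^{2}{\left(y \right)}
  -3·u_x·u_y = - 3 A^{2} x y - 3 A B y \cos{\left(y \right)}
  1/2·(u_x)² = \frac{A^{2} y^{2}}{2}
So the left-hand side equals
  3 A^{2} x^{2} - 3 A^{2} x y + \frac{A^{2} y^{2}}{2} + 6 A B x \cos{\left(y \right)} - 3 A B y \cos{\left(y \right)} + 3 B^{2} \cos^{2}{\left(y \right)}
This must equal f(x, y) identically; expanded, f = 3 x^{2} - 3 x y + 12 x \cos{\left(y \right)} + \frac{y^{2}}{2} - 6 y \cos{\left(y \right)} + 12 \cos^{2}{\left(y \right)}.
Matching coefficients of the independent functions:
  [x^{2}]:  3 A^{2} = 3
  [y^{2}]:  \frac{A^{2}}{2} = \frac{1}{2}
  [x y]:  - 3 A^{2} = -3
  [x \cos{\left(y \right)}]:  6 A B = 12
  [y \cos{\left(y \right)}]:  - 3 A B = -6
  [\cos^{2}{\left(y \right)}]:  3 B^{2} = 12
These equations allow (A, B) = (-1, -2) or (1, 2).
Impose the point condition(s):
  u(0, 1) = - 2 \sin{\left(1 \right)}  ⟹  B \sin{\left(1 \right)} = - 2 \sin{\left(1 \right)}
Only A = -1, B = -2 satisfies everything.
Hence u(x, y) = - x y - 2 \sin{\left(y \right)}.

Answer: u(x, y) = - x y - 2 \sin{\left(y \right)}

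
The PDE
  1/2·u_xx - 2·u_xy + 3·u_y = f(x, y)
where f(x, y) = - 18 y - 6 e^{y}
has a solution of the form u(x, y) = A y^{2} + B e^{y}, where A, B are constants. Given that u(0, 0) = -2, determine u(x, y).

Substitute the ansatz u = A y^{2} + B e^{y} into the left-hand side.
Derivatives of the ansatz:
  u_xx = 0
  u_xy = 0
  u_y = 2 A y + B e^{y}
Term by term:
  1/2·u_xx = 0
  -2·u_xy = 0
  3·u_y = 6 A y + 3 B e^{y}
So the left-hand side equals
  6 A y + 3 B e^{y}
This must equal f(x, y) = - 18 y - 6 e^{y} identically.
Matching coefficients of the independent functions:
  [y]:  6 A = -18
  [e^{y}]:  3 B = -6
Solving: A = -3, B = -2.
Check against the point condition:
  u(0, 0) = -2  ⟹  B = -2  ✓
Hence u(x, y) = - 3 y^{2} - 2 e^{y}.

Answer: u(x, y) = - 3 y^{2} - 2 e^{y}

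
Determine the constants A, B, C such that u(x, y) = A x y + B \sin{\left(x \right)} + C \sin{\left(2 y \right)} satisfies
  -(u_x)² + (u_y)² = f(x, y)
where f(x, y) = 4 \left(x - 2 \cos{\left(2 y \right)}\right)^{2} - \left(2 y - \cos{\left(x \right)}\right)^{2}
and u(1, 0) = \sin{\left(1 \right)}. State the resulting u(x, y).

Substitute the ansatz u = A x y + B \sin{\left(x \right)} + C \sin{\left(2 y \right)} into the left-hand side.
Derivatives of the ansatz:
  u_x = A y + B \cos{\left(x \right)}
  u_y = A x + 2 C \cos{\left(2 y \right)}
Term by term:
  -(u_x)² = - A^{2} y^{2} - 2 A B y \cos{\left(x \right)} - B^{2} \cos^{2}{\left(x \right)}
  (u_y)² = A^{2} x^{2} + 4 A C x \cos{\left(2 y \right)} + 4 C^{2} \cos^{2}{\left(2 y \right)}
So the left-hand side equals
  A^{2} x^{2} - A^{2} y^{2} - 2 A B y \cos{\left(x \right)} + 4 A C x \cos{\left(2 y \right)} - B^{2} \cos^{2}{\left(x \right)} + 4 C^{2} \cos^{2}{\left(2 y \right)}
This must equal f(x, y) identically; expanded, f = 4 x^{2} - 16 x \cos{\left(2 y \right)} - 4 y^{2} + 4 y \cos{\left(x \right)} - \cos^{2}{\left(x \right)} + 16 \cos^{2}{\left(2 y \right)}.
Matching coefficients of the independent functions:
  [x^{2}]:  A^{2} = 4
  [y^{2}]:  - A^{2} = -4
  [x \cos{\left(2 y \right)}]:  4 A C = -16
  [y \cos{\left(x \right)}]:  - 2 A B = 4
  [\cos^{2}{\left(x \right)}]:  - B^{2} = -1
  [\cos^{2}{\left(2 y \right)}]:  4 C^{2} = 16
These equations allow (A, B, C) = (-2, 1, 2) or (2, -1, -2).
Impose the point condition(s):
  u(1, 0) = \sin{\left(1 \right)}  ⟹  B \sin{\left(1 \right)} = \sin{\left(1 \right)}
Only A = -2, B = 1, C = 2 satisfies everything.
Hence u(x, y) = - 2 x y + \sin{\left(x \right)} + 2 \sin{\left(2 y \right)}.

Answer: u(x, y) = - 2 x y + \sin{\left(x \right)} + 2 \sin{\left(2 y \right)}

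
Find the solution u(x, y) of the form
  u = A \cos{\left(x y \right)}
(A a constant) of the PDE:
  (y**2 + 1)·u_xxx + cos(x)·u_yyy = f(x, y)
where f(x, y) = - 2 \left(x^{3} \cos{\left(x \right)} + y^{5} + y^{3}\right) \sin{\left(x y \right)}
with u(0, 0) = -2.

Answer: u(x, y) = - 2 \cos{\left(x y \right)}

Derivation:
Substitute the ansatz u = A \cos{\left(x y \right)} into the left-hand side.
Derivatives of the ansatz:
  u_xxx = A y^{3} \sin{\left(x y \right)}
  u_yyy = A x^{3} \sin{\left(x y \right)}
Term by term:
  (y**2 + 1)·u_xxx = A y^{5} \sin{\left(x y \right)} + A y^{3} \sin{\left(x y \right)}
  cos(x)·u_yyy = A x^{3} \sin{\left(x y \right)} \cos{\left(x \right)}
So the left-hand side equals
  A x^{3} \sin{\left(x y \right)} \cos{\left(x \right)} + A y^{5} \sin{\left(x y \right)} + A y^{3} \sin{\left(x y \right)}
This must equal f(x, y) identically; expanded, f = - 2 x^{3} \sin{\left(x y \right)} \cos{\left(x \right)} - 2 y^{5} \sin{\left(x y \right)} - 2 y^{3} \sin{\left(x y \right)}.
Matching coefficients of the independent functions:
  [y^{3} \sin{\left(x y \right)}, y^{5} \sin{\left(x y \right)}, x^{3} \sin{\left(x y \right)} \cos{\left(x \right)}]:  A = -2
Solving: A = -2.
Check against the point condition:
  u(0, 0) = -2  ⟹  A = -2  ✓
Hence u(x, y) = - 2 \cos{\left(x y \right)}.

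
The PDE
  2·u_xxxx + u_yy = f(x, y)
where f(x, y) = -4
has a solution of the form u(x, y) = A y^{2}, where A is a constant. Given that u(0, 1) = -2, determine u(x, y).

Answer: u(x, y) = - 2 y^{2}

Derivation:
Substitute the ansatz u = A y^{2} into the left-hand side.
Derivatives of the ansatz:
  u_xxxx = 0
  u_yy = 2 A
Term by term:
  2·u_xxxx = 0
  u_yy = 2 A
So the left-hand side equals
  2 A
This must equal f(x, y) = -4 identically.
Matching coefficients of the independent functions:
  [constant term]:  2 A = -4
Solving: A = -2.
Check against the point condition:
  u(0, 1) = -2  ⟹  A = -2  ✓
Hence u(x, y) = - 2 y^{2}.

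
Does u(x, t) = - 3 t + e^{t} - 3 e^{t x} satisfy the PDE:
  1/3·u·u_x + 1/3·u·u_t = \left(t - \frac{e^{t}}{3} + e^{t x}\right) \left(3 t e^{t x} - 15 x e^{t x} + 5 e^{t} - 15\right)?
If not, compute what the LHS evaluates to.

Answer: No, the LHS evaluates to \left(t - \frac{e^{t}}{3} + e^{t x}\right) \left(3 t e^{t x} + 3 x e^{t x} - e^{t} + 3\right)

Derivation:
Evaluate each term of the left-hand side for u = - 3 t + e^{t} - 3 e^{t x}.
Derivatives:
  u_x = - 3 t e^{t x}
  u_t = - 3 x e^{t x} + e^{t} - 3
Terms:
  1/3·u·u_x = t \left(3 t - e^{t} + 3 e^{t x}\right) e^{t x}
  1/3·u·u_t = \frac{\left(3 t - e^{t} + 3 e^{t x}\right) \left(3 x e^{t x} - e^{t} + 3\right)}{3}
Sum: LHS = \left(t - \frac{e^{t}}{3} + e^{t x}\right) \left(3 t e^{t x} + 3 x e^{t x} - e^{t} + 3\right)
Given right-hand side: \left(t - \frac{e^{t}}{3} + e^{t x}\right) \left(3 t e^{t x} - 15 x e^{t x} + 5 e^{t} - 15\right). Difference LHS − RHS = 2 \left(3 t - e^{t} + 3 e^{t x}\right) \left(3 x e^{t x} - e^{t} + 3\right) ≠ 0, so u is not a solution.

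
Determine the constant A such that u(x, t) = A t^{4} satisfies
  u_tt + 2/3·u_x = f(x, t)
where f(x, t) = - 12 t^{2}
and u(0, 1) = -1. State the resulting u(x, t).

Substitute the ansatz u = A t^{4} into the left-hand side.
Derivatives of the ansatz:
  u_tt = 12 A t^{2}
  u_x = 0
Term by term:
  u_tt = 12 A t^{2}
  2/3·u_x = 0
So the left-hand side equals
  12 A t^{2}
This must equal f(x, t) = - 12 t^{2} identically.
Matching coefficients of the independent functions:
  [t^{2}]:  12 A = -12
Solving: A = -1.
Check against the point condition:
  u(0, 1) = -1  ⟹  A = -1  ✓
Hence u(x, t) = - t^{4}.

Answer: u(x, t) = - t^{4}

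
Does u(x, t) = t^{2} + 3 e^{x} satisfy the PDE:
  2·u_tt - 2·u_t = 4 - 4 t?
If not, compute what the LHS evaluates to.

Evaluate each term of the left-hand side for u = t^{2} + 3 e^{x}.
Derivatives:
  u_tt = 2
  u_t = 2 t
Terms:
  2·u_tt = 4
  -2·u_t = - 4 t
Sum: LHS = 4 - 4 t
This is exactly the given right-hand side, so u is a solution.

Answer: Yes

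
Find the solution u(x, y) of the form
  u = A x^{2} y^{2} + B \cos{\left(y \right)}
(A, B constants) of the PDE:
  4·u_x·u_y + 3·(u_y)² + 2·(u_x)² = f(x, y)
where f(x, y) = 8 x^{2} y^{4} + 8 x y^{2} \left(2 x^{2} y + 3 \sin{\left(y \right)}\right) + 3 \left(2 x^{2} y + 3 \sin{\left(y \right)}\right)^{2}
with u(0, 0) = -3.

Substitute the ansatz u = A x^{2} y^{2} + B \cos{\left(y \right)} into the left-hand side.
Derivatives of the ansatz:
  u_x = 2 A x y^{2}
  u_y = 2 A x^{2} y - B \sin{\left(y \right)}
Term by term:
  4·u_x·u_y = 16 A^{2} x^{3} y^{3} - 8 A B x y^{2} \sin{\left(y \right)}
  3·(u_y)² = 12 A^{2} x^{4} y^{2} - 12 A B x^{2} y \sin{\left(y \right)} + 3 B^{2} \sin^{2}{\left(y \right)}
  2·(u_x)² = 8 A^{2} x^{2} y^{4}
So the left-hand side equals
  12 A^{2} x^{4} y^{2} + 16 A^{2} x^{3} y^{3} + 8 A^{2} x^{2} y^{4} - 12 A B x^{2} y \sin{\left(y \right)} - 8 A B x y^{2} \sin{\left(y \right)} + 3 B^{2} \sin^{2}{\left(y \right)}
This must equal f(x, y) identically; expanded, f = 12 x^{4} y^{2} + 16 x^{3} y^{3} + 8 x^{2} y^{4} + 36 x^{2} y \sin{\left(y \right)} + 24 x y^{2} \sin{\left(y \right)} + 27 \sin^{2}{\left(y \right)}.
Matching coefficients of the independent functions:
  [x^{2} y^{4}]:  8 A^{2} = 8
  [x^{3} y^{3}]:  16 A^{2} = 16
  [x^{4} y^{2}]:  12 A^{2} = 12
  [x y^{2} \sin{\left(y \right)}]:  - 8 A B = 24
  [x^{2} y \sin{\left(y \right)}]:  - 12 A B = 36
  [\sin^{2}{\left(y \right)}]:  3 B^{2} = 27
These equations allow (A, B) = (-1, 3) or (1, -3).
Impose the point condition(s):
  u(0, 0) = -3  ⟹  B = -3
Only A = 1, B = -3 satisfies everything.
Hence u(x, y) = x^{2} y^{2} - 3 \cos{\left(y \right)}.

Answer: u(x, y) = x^{2} y^{2} - 3 \cos{\left(y \right)}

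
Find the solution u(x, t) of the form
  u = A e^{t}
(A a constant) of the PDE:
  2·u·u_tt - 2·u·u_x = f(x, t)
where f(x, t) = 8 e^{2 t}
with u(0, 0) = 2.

Substitute the ansatz u = A e^{t} into the left-hand side.
Derivatives of the ansatz:
  u_tt = A e^{t}
  u_x = 0
Term by term:
  2·u·u_tt = 2 A^{2} e^{2 t}
  -2·u·u_x = 0
So the left-hand side equals
  2 A^{2} e^{2 t}
This must equal f(x, t) = 8 e^{2 t} identically.
Matching coefficients of the independent functions:
  [e^{2 t}]:  2 A^{2} = 8
These equations allow (A) = (-2) or (2).
Impose the point condition(s):
  u(0, 0) = 2  ⟹  A = 2
Only A = 2 satisfies everything.
Hence u(x, t) = 2 e^{t}.

Answer: u(x, t) = 2 e^{t}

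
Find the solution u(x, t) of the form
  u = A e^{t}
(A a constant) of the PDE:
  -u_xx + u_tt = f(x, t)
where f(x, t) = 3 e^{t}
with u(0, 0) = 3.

Substitute the ansatz u = A e^{t} into the left-hand side.
Derivatives of the ansatz:
  u_xx = 0
  u_tt = A e^{t}
Term by term:
  -u_xx = 0
  u_tt = A e^{t}
So the left-hand side equals
  A e^{t}
This must equal f(x, t) = 3 e^{t} identically.
Matching coefficients of the independent functions:
  [e^{t}]:  A = 3
Solving: A = 3.
Check against the point condition:
  u(0, 0) = 3  ⟹  A = 3  ✓
Hence u(x, t) = 3 e^{t}.

Answer: u(x, t) = 3 e^{t}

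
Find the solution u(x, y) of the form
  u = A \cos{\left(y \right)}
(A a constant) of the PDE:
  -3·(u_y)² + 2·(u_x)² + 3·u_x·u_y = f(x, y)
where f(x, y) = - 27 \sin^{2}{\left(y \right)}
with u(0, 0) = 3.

Substitute the ansatz u = A \cos{\left(y \right)} into the left-hand side.
Derivatives of the ansatz:
  u_y = - A \sin{\left(y \right)}
  u_x = 0
Term by term:
  -3·(u_y)² = - 3 A^{2} \sin^{2}{\left(y \right)}
  2·(u_x)² = 0
  3·u_x·u_y = 0
So the left-hand side equals
  - 3 A^{2} \sin^{2}{\left(y \right)}
This must equal f(x, y) = - 27 \sin^{2}{\left(y \right)} identically.
Matching coefficients of the independent functions:
  [\sin^{2}{\left(y \right)}]:  - 3 A^{2} = -27
These equations allow (A) = (-3) or (3).
Impose the point condition(s):
  u(0, 0) = 3  ⟹  A = 3
Only A = 3 satisfies everything.
Hence u(x, y) = 3 \cos{\left(y \right)}.

Answer: u(x, y) = 3 \cos{\left(y \right)}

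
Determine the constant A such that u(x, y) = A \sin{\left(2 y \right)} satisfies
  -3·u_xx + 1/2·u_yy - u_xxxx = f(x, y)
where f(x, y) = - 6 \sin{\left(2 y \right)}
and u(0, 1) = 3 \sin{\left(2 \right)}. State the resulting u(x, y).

Answer: u(x, y) = 3 \sin{\left(2 y \right)}

Derivation:
Substitute the ansatz u = A \sin{\left(2 y \right)} into the left-hand side.
Derivatives of the ansatz:
  u_xx = 0
  u_yy = - 4 A \sin{\left(2 y \right)}
  u_xxxx = 0
Term by term:
  -3·u_xx = 0
  1/2·u_yy = - 2 A \sin{\left(2 y \right)}
  -u_xxxx = 0
So the left-hand side equals
  - 2 A \sin{\left(2 y \right)}
This must equal f(x, y) = - 6 \sin{\left(2 y \right)} identically.
Matching coefficients of the independent functions:
  [\sin{\left(2 y \right)}]:  - 2 A = -6
Solving: A = 3.
Check against the point condition:
  u(0, 1) = 3 \sin{\left(2 \right)}  ⟹  A \sin{\left(2 \right)} = 3 \sin{\left(2 \right)}  ✓
Hence u(x, y) = 3 \sin{\left(2 y \right)}.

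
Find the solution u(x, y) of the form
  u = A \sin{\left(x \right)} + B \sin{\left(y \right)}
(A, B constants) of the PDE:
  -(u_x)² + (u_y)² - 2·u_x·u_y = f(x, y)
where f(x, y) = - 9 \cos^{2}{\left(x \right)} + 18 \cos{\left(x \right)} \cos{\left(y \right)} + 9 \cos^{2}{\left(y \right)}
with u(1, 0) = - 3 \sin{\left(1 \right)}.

Answer: u(x, y) = - 3 \sin{\left(x \right)} + 3 \sin{\left(y \right)}

Derivation:
Substitute the ansatz u = A \sin{\left(x \right)} + B \sin{\left(y \right)} into the left-hand side.
Derivatives of the ansatz:
  u_x = A \cos{\left(x \right)}
  u_y = B \cos{\left(y \right)}
Term by term:
  -(u_x)² = - A^{2} \cos^{2}{\left(x \right)}
  (u_y)² = B^{2} \cos^{2}{\left(y \right)}
  -2·u_x·u_y = - 2 A B \cos{\left(x \right)} \cos{\left(y \right)}
So the left-hand side equals
  - A^{2} \cos^{2}{\left(x \right)} - 2 A B \cos{\left(x \right)} \cos{\left(y \right)} + B^{2} \cos^{2}{\left(y \right)}
This must equal f(x, y) = - 9 \cos^{2}{\left(x \right)} + 18 \cos{\left(x \right)} \cos{\left(y \right)} + 9 \cos^{2}{\left(y \right)} identically.
Matching coefficients of the independent functions:
  [\cos{\left(x \right)} \cos{\left(y \right)}]:  - 2 A B = 18
  [\cos^{2}{\left(x \right)}]:  - A^{2} = -9
  [\cos^{2}{\left(y \right)}]:  B^{2} = 9
These equations allow (A, B) = (-3, 3) or (3, -3).
Impose the point condition(s):
  u(1, 0) = - 3 \sin{\left(1 \right)}  ⟹  A \sin{\left(1 \right)} = - 3 \sin{\left(1 \right)}
Only A = -3, B = 3 satisfies everything.
Hence u(x, y) = - 3 \sin{\left(x \right)} + 3 \sin{\left(y \right)}.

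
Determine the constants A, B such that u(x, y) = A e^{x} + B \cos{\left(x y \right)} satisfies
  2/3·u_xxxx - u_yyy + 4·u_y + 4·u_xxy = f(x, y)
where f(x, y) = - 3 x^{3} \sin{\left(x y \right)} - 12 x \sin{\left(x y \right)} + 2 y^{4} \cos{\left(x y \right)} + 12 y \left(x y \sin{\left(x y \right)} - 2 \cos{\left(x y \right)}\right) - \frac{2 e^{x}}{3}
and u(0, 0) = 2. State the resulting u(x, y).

Substitute the ansatz u = A e^{x} + B \cos{\left(x y \right)} into the left-hand side.
Derivatives of the ansatz:
  u_xxxx = A e^{x} + B y^{4} \cos{\left(x y \right)}
  u_yyy = B x^{3} \sin{\left(x y \right)}
  u_y = - B x \sin{\left(x y \right)}
  u_xxy = B x y^{2} \sin{\left(x y \right)} - 2 B y \cos{\left(x y \right)}
Term by term:
  2/3·u_xxxx = \frac{2 A e^{x}}{3} + \frac{2 B y^{4} \cos{\left(x y \right)}}{3}
  -u_yyy = - B x^{3} \sin{\left(x y \right)}
  4·u_y = - 4 B x \sin{\left(x y \right)}
  4·u_xxy = 4 B x y^{2} \sin{\left(x y \right)} - 8 B y \cos{\left(x y \right)}
So the left-hand side equals
  \frac{2 A e^{x}}{3} - B x^{3} \sin{\left(x y \right)} + 4 B x y^{2} \sin{\left(x y \right)} - 4 B x \sin{\left(x y \right)} + \frac{2 B y^{4} \cos{\left(x y \right)}}{3} - 8 B y \cos{\left(x y \right)}
This must equal f(x, y) identically; expanded, f = - 3 x^{3} \sin{\left(x y \right)} + 12 x y^{2} \sin{\left(x y \right)} - 12 x \sin{\left(x y \right)} + 2 y^{4} \cos{\left(x y \right)} - 24 y \cos{\left(x y \right)} - \frac{2 e^{x}}{3}.
Matching coefficients of the independent functions:
  [x \sin{\left(x y \right)}]:  - 4 B = -12
  [x^{3} \sin{\left(x y \right)}]:  - B = -3
  [y \cos{\left(x y \right)}]:  - 8 B = -24
  [y^{4} \cos{\left(x y \right)}]:  \frac{2 B}{3} = 2
  [x y^{2} \sin{\left(x y \right)}]:  4 B = 12
  [e^{x}]:  \frac{2 A}{3} = - \frac{2}{3}
Solving: A = -1, B = 3.
Check against the point condition:
  u(0, 0) = 2  ⟹  A + B = 2  ✓
Hence u(x, y) = - e^{x} + 3 \cos{\left(x y \right)}.

Answer: u(x, y) = - e^{x} + 3 \cos{\left(x y \right)}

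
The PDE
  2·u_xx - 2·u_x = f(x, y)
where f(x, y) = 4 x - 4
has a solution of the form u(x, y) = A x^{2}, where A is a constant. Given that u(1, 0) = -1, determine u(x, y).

Answer: u(x, y) = - x^{2}

Derivation:
Substitute the ansatz u = A x^{2} into the left-hand side.
Derivatives of the ansatz:
  u_xx = 2 A
  u_x = 2 A x
Term by term:
  2·u_xx = 4 A
  -2·u_x = - 4 A x
So the left-hand side equals
  - 4 A x + 4 A
This must equal f(x, y) = 4 x - 4 identically.
Matching coefficients of the independent functions:
  [constant term]:  4 A = -4
  [x]:  - 4 A = 4
Solving: A = -1.
Check against the point condition:
  u(1, 0) = -1  ⟹  A = -1  ✓
Hence u(x, y) = - x^{2}.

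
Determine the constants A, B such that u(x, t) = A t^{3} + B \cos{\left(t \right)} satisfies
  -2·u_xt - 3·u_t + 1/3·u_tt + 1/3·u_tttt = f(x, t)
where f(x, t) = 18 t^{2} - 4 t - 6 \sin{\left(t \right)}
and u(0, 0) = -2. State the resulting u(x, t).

Substitute the ansatz u = A t^{3} + B \cos{\left(t \right)} into the left-hand side.
Derivatives of the ansatz:
  u_xt = 0
  u_t = 3 A t^{2} - B \sin{\left(t \right)}
  u_tt = 6 A t - B \cos{\left(t \right)}
  u_tttt = B \cos{\left(t \right)}
Term by term:
  -2·u_xt = 0
  -3·u_t = - 9 A t^{2} + 3 B \sin{\left(t \right)}
  1/3·u_tt = 2 A t - \frac{B \cos{\left(t \right)}}{3}
  1/3·u_tttt = \frac{B \cos{\left(t \right)}}{3}
So the left-hand side equals
  - 9 A t^{2} + 2 A t + 3 B \sin{\left(t \right)}
This must equal f(x, t) = 18 t^{2} - 4 t - 6 \sin{\left(t \right)} identically.
Matching coefficients of the independent functions:
  [t]:  2 A = -4
  [t^{2}]:  - 9 A = 18
  [\sin{\left(t \right)}]:  3 B = -6
Solving: A = -2, B = -2.
Check against the point condition:
  u(0, 0) = -2  ⟹  B = -2  ✓
Hence u(x, t) = - 2 t^{3} - 2 \cos{\left(t \right)}.

Answer: u(x, t) = - 2 t^{3} - 2 \cos{\left(t \right)}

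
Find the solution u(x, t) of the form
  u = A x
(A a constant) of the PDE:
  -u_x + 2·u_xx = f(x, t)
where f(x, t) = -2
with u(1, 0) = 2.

Substitute the ansatz u = A x into the left-hand side.
Derivatives of the ansatz:
  u_x = A
  u_xx = 0
Term by term:
  -u_x = - A
  2·u_xx = 0
So the left-hand side equals
  - A
This must equal f(x, t) = -2 identically.
Matching coefficients of the independent functions:
  [constant term]:  - A = -2
Solving: A = 2.
Check against the point condition:
  u(1, 0) = 2  ⟹  A = 2  ✓
Hence u(x, t) = 2 x.

Answer: u(x, t) = 2 x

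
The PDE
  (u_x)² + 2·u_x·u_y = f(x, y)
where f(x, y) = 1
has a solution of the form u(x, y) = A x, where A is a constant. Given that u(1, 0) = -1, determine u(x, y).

Substitute the ansatz u = A x into the left-hand side.
Derivatives of the ansatz:
  u_x = A
  u_y = 0
Term by term:
  (u_x)² = A^{2}
  2·u_x·u_y = 0
So the left-hand side equals
  A^{2}
This must equal f(x, y) = 1 identically.
Matching coefficients of the independent functions:
  [constant term]:  A^{2} = 1
These equations allow (A) = (-1) or (1).
Impose the point condition(s):
  u(1, 0) = -1  ⟹  A = -1
Only A = -1 satisfies everything.
Hence u(x, y) = - x.

Answer: u(x, y) = - x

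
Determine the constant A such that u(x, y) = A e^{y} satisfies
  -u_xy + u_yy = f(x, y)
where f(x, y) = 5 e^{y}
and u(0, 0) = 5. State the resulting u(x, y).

Answer: u(x, y) = 5 e^{y}

Derivation:
Substitute the ansatz u = A e^{y} into the left-hand side.
Derivatives of the ansatz:
  u_xy = 0
  u_yy = A e^{y}
Term by term:
  -u_xy = 0
  u_yy = A e^{y}
So the left-hand side equals
  A e^{y}
This must equal f(x, y) = 5 e^{y} identically.
Matching coefficients of the independent functions:
  [e^{y}]:  A = 5
Solving: A = 5.
Check against the point condition:
  u(0, 0) = 5  ⟹  A = 5  ✓
Hence u(x, y) = 5 e^{y}.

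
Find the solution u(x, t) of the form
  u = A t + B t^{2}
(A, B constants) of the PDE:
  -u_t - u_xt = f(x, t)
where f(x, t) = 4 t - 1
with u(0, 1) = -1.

Substitute the ansatz u = A t + B t^{2} into the left-hand side.
Derivatives of the ansatz:
  u_t = A + 2 B t
  u_xt = 0
Term by term:
  -u_t = - A - 2 B t
  -u_xt = 0
So the left-hand side equals
  - A - 2 B t
This must equal f(x, t) = 4 t - 1 identically.
Matching coefficients of the independent functions:
  [constant term]:  - A = -1
  [t]:  - 2 B = 4
Solving: A = 1, B = -2.
Check against the point condition:
  u(0, 1) = -1  ⟹  A + B = -1  ✓
Hence u(x, t) = - 2 t^{2} + t.

Answer: u(x, t) = - 2 t^{2} + t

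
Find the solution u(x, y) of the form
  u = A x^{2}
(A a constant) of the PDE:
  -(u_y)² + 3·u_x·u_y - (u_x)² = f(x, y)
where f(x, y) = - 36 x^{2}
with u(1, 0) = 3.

Answer: u(x, y) = 3 x^{2}

Derivation:
Substitute the ansatz u = A x^{2} into the left-hand side.
Derivatives of the ansatz:
  u_y = 0
  u_x = 2 A x
Term by term:
  -(u_y)² = 0
  3·u_x·u_y = 0
  -(u_x)² = - 4 A^{2} x^{2}
So the left-hand side equals
  - 4 A^{2} x^{2}
This must equal f(x, y) = - 36 x^{2} identically.
Matching coefficients of the independent functions:
  [x^{2}]:  - 4 A^{2} = -36
These equations allow (A) = (-3) or (3).
Impose the point condition(s):
  u(1, 0) = 3  ⟹  A = 3
Only A = 3 satisfies everything.
Hence u(x, y) = 3 x^{2}.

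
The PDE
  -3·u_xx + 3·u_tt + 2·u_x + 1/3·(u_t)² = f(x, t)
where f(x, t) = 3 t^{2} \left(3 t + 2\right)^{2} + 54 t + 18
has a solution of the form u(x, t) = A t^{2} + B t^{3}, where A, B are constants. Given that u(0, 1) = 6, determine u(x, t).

Substitute the ansatz u = A t^{2} + B t^{3} into the left-hand side.
Derivatives of the ansatz:
  u_xx = 0
  u_tt = 2 A + 6 B t
  u_x = 0
  u_t = 2 A t + 3 B t^{2}
Term by term:
  -3·u_xx = 0
  3·u_tt = 6 A + 18 B t
  2·u_x = 0
  1/3·(u_t)² = \frac{4 A^{2} t^{2}}{3} + 4 A B t^{3} + 3 B^{2} t^{4}
So the left-hand side equals
  \frac{4 A^{2} t^{2}}{3} + 4 A B t^{3} + 6 A + 3 B^{2} t^{4} + 18 B t
This must equal f(x, t) identically; expanded, f = 27 t^{4} + 36 t^{3} + 12 t^{2} + 54 t + 18.
Matching coefficients of the independent functions:
  [constant term]:  6 A = 18
  [t]:  18 B = 54
  [t^{2}]:  \frac{4 A^{2}}{3} = 12
  [t^{3}]:  4 A B = 36
  [t^{4}]:  3 B^{2} = 27
Solving: A = 3, B = 3.
Check against the point condition:
  u(0, 1) = 6  ⟹  A + B = 6  ✓
Hence u(x, t) = 3 t^{3} + 3 t^{2}.

Answer: u(x, t) = 3 t^{3} + 3 t^{2}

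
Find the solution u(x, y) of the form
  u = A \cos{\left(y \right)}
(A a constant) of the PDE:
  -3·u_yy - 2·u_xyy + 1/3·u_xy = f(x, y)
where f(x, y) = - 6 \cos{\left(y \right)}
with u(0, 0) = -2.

Substitute the ansatz u = A \cos{\left(y \right)} into the left-hand side.
Derivatives of the ansatz:
  u_yy = - A \cos{\left(y \right)}
  u_xyy = 0
  u_xy = 0
Term by term:
  -3·u_yy = 3 A \cos{\left(y \right)}
  -2·u_xyy = 0
  1/3·u_xy = 0
So the left-hand side equals
  3 A \cos{\left(y \right)}
This must equal f(x, y) = - 6 \cos{\left(y \right)} identically.
Matching coefficients of the independent functions:
  [\cos{\left(y \right)}]:  3 A = -6
Solving: A = -2.
Check against the point condition:
  u(0, 0) = -2  ⟹  A = -2  ✓
Hence u(x, y) = - 2 \cos{\left(y \right)}.

Answer: u(x, y) = - 2 \cos{\left(y \right)}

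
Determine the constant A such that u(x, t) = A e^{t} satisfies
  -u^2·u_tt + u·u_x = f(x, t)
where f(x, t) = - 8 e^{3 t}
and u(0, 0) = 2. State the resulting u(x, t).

Substitute the ansatz u = A e^{t} into the left-hand side.
Derivatives of the ansatz:
  u_tt = A e^{t}
  u_x = 0
Term by term:
  -u^2·u_tt = - A^{3} e^{3 t}
  u·u_x = 0
So the left-hand side equals
  - A^{3} e^{3 t}
This must equal f(x, t) = - 8 e^{3 t} identically.
Matching coefficients of the independent functions:
  [e^{3 t}]:  - A^{3} = -8
Solving: A = 2.
Check against the point condition:
  u(0, 0) = 2  ⟹  A = 2  ✓
Hence u(x, t) = 2 e^{t}.

Answer: u(x, t) = 2 e^{t}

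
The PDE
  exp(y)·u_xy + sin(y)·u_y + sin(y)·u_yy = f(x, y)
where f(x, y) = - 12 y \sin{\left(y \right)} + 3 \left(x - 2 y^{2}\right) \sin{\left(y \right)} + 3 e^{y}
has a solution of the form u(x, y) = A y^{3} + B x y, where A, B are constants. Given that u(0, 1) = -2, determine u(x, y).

Substitute the ansatz u = A y^{3} + B x y into the left-hand side.
Derivatives of the ansatz:
  u_xy = B
  u_y = 3 A y^{2} + B x
  u_yy = 6 A y
Term by term:
  exp(y)·u_xy = B e^{y}
  sin(y)·u_y = 3 A y^{2} \sin{\left(y \right)} + B x \sin{\left(y \right)}
  sin(y)·u_yy = 6 A y \sin{\left(y \right)}
So the left-hand side equals
  3 A y^{2} \sin{\left(y \right)} + 6 A y \sin{\left(y \right)} + B x \sin{\left(y \right)} + B e^{y}
This must equal f(x, y) identically; expanded, f = 3 x \sin{\left(y \right)} - 6 y^{2} \sin{\left(y \right)} - 12 y \sin{\left(y \right)} + 3 e^{y}.
Matching coefficients of the independent functions:
  [x \sin{\left(y \right)}, e^{y}]:  B = 3
  [y \sin{\left(y \right)}]:  6 A = -12
  [y^{2} \sin{\left(y \right)}]:  3 A = -6
Solving: A = -2, B = 3.
Check against the point condition:
  u(0, 1) = -2  ⟹  A = -2  ✓
Hence u(x, y) = 3 x y - 2 y^{3}.

Answer: u(x, y) = 3 x y - 2 y^{3}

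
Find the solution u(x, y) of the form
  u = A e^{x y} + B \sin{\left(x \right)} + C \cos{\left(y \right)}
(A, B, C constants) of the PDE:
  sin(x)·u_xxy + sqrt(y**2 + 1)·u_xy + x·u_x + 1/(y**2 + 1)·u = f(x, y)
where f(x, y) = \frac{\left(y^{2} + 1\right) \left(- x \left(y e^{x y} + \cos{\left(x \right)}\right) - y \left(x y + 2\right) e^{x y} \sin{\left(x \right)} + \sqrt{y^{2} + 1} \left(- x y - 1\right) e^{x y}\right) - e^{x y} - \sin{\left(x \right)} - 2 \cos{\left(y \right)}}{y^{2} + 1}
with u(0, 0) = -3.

Substitute the ansatz u = A e^{x y} + B \sin{\left(x \right)} + C \cos{\left(y \right)} into the left-hand side.
Derivatives of the ansatz:
  u_xxy = A x y^{2} e^{x y} + 2 A y e^{x y}
  u_xy = A x y e^{x y} + A e^{x y}
  u_x = A y e^{x y} + B \cos{\left(x \right)}
Term by term:
  sin(x)·u_xxy = A x y^{2} e^{x y} \sin{\left(x \right)} + 2 A y e^{x y} \sin{\left(x \right)}
  sqrt(y**2 + 1)·u_xy = A x y \sqrt{y^{2} + 1} e^{x y} + A \sqrt{y^{2} + 1} e^{x y}
  x·u_x = A x y e^{x y} + B x \cos{\left(x \right)}
  1/(y**2 + 1)·u = \frac{A e^{x y}}{y^{2} + 1} + \frac{B \sin{\left(x \right)}}{y^{2} + 1} + \frac{C \cos{\left(y \right)}}{y^{2} + 1}
So the left-hand side equals
  A x y^{2} e^{x y} \sin{\left(x \right)} + A x y \sqrt{y^{2} + 1} e^{x y} + A x y e^{x y} + 2 A y e^{x y} \sin{\left(x \right)} + A \sqrt{y^{2} + 1} e^{x y} + \frac{A e^{x y}}{y^{2} + 1} + B x \cos{\left(x \right)} + \frac{B \sin{\left(x \right)}}{y^{2} + 1} + \frac{C \cos{\left(y \right)}}{y^{2} + 1}
This must equal f(x, y) identically; expanded, f = - x y^{2} e^{x y} \sin{\left(x \right)} - x y \sqrt{y^{2} + 1} e^{x y} - x y e^{x y} - x \cos{\left(x \right)} - 2 y e^{x y} \sin{\left(x \right)} - \sqrt{y^{2} + 1} e^{x y} - \frac{e^{x y}}{y^{2} + 1} - \frac{\sin{\left(x \right)}}{y^{2} + 1} - \frac{2 \cos{\left(y \right)}}{y^{2} + 1}.
Matching coefficients of the independent functions:
  [x \cos{\left(x \right)}, \frac{\sin{\left(x \right)}}{y^{2} + 1}]:  B = -1
  [\frac{e^{x y}}{y^{2} + 1}, \sqrt{y^{2} + 1} e^{x y}, x y e^{x y}, x y \sqrt{y^{2} + 1} e^{x y}, …]:  A = -1
  [\frac{\cos{\left(y \right)}}{y^{2} + 1}]:  C = -2
  [y e^{x y} \sin{\left(x \right)}]:  2 A = -2
Solving: A = -1, B = -1, C = -2.
Check against the point condition:
  u(0, 0) = -3  ⟹  A + C = -3  ✓
Hence u(x, y) = - e^{x y} - \sin{\left(x \right)} - 2 \cos{\left(y \right)}.

Answer: u(x, y) = - e^{x y} - \sin{\left(x \right)} - 2 \cos{\left(y \right)}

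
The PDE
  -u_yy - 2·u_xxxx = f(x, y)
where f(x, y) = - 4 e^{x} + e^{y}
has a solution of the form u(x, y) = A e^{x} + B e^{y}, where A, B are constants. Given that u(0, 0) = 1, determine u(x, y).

Substitute the ansatz u = A e^{x} + B e^{y} into the left-hand side.
Derivatives of the ansatz:
  u_yy = B e^{y}
  u_xxxx = A e^{x}
Term by term:
  -u_yy = - B e^{y}
  -2·u_xxxx = - 2 A e^{x}
So the left-hand side equals
  - 2 A e^{x} - B e^{y}
This must equal f(x, y) = - 4 e^{x} + e^{y} identically.
Matching coefficients of the independent functions:
  [e^{x}]:  - 2 A = -4
  [e^{y}]:  - B = 1
Solving: A = 2, B = -1.
Check against the point condition:
  u(0, 0) = 1  ⟹  A + B = 1  ✓
Hence u(x, y) = 2 e^{x} - e^{y}.

Answer: u(x, y) = 2 e^{x} - e^{y}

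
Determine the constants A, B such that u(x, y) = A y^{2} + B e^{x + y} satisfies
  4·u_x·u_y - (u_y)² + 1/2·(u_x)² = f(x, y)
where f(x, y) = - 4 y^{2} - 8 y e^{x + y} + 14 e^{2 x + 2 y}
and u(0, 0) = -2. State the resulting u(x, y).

Substitute the ansatz u = A y^{2} + B e^{x + y} into the left-hand side.
Derivatives of the ansatz:
  u_x = B e^{x} e^{y}
  u_y = 2 A y + B e^{x} e^{y}
Term by term:
  4·u_x·u_y = 8 A B y e^{x} e^{y} + 4 B^{2} e^{2 x} e^{2 y}
  -(u_y)² = - 4 A^{2} y^{2} - 4 A B y e^{x} e^{y} - B^{2} e^{2 x} e^{2 y}
  1/2·(u_x)² = \frac{B^{2} e^{2 x} e^{2 y}}{2}
So the left-hand side equals
  - 4 A^{2} y^{2} + 4 A B y e^{x} e^{y} + \frac{7 B^{2} e^{2 x} e^{2 y}}{2}
This must equal f(x, y) identically; expanded, f = - 4 y^{2} - 8 y e^{x} e^{y} + 14 e^{2 x} e^{2 y}.
Matching coefficients of the independent functions:
  [y^{2}]:  - 4 A^{2} = -4
  [e^{2 x} e^{2 y}]:  \frac{7 B^{2}}{2} = 14
  [y e^{x} e^{y}]:  4 A B = -8
These equations allow (A, B) = (-1, 2) or (1, -2).
Impose the point condition(s):
  u(0, 0) = -2  ⟹  B = -2
Only A = 1, B = -2 satisfies everything.
Hence u(x, y) = y^{2} - 2 e^{x + y}.

Answer: u(x, y) = y^{2} - 2 e^{x + y}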